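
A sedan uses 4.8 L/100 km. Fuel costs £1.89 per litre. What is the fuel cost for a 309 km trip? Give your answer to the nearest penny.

Fuel = 4.8 L/100 km × 309 km / 100 = 14.83 L
Cost = 14.83 L × £1.89/L = £28.03

£28.03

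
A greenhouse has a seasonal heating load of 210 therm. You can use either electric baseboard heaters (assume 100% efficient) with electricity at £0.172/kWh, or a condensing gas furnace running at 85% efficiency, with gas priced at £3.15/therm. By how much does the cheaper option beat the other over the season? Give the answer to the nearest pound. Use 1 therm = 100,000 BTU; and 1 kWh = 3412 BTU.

£280

Heat load = 210 therm × 100,000 = 21,000,000 BTU
Gas: input = 21,000,000 / 0.85 = 24,705,882 BTU = 247.1 therm → 247.1 × £3.15 = £778.24
Electric: 21,000,000 BTU / 3412 = 6,155 kWh → × £0.172 = £1,058.62
Difference = |£778.24 − £1,058.62| = £280.38 ≈ £280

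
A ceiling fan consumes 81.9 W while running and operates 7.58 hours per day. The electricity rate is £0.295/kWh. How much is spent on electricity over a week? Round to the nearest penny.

Energy = 81.9 W × 7.58 h/day × 7 days = 4,346 Wh = 4.346 kWh
Cost = 4.346 kWh × £0.295/kWh = £1.28

£1.28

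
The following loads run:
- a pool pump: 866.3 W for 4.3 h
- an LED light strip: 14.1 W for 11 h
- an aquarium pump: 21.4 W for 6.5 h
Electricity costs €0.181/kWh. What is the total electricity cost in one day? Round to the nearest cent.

€0.73

pool pump: 866.3 W × 4.3 h = 3,725 Wh = 3.725 kWh
LED light strip: 14.1 W × 11 h = 155 Wh = 0.1551 kWh
aquarium pump: 21.4 W × 6.5 h = 139 Wh = 0.1391 kWh
Total energy = 3.725 + 0.1551 + 0.1391 = 4.019 kWh
Cost = 4.019 kWh × €0.181 = €0.73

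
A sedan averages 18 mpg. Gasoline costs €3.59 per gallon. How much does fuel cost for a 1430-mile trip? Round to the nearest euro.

€285

Fuel = 1430 mi / 18 mpg = 79.44 gal
Cost = 79.44 gal × €3.59/gal = €285.21 ≈ €285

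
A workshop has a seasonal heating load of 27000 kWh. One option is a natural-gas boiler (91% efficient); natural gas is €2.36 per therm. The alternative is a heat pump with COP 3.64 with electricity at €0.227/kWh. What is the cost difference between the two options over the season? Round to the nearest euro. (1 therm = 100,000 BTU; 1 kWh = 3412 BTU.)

Heat load = 27000 kWh × 3412 = 92,124,000 BTU
Gas: input = 92,124,000 / 0.91 = 101,235,165 BTU = 1,012 therm → 1,012 × €2.36 = €2,389.15
Heat pump: 92,124,000 BTU / 3412 = 27,000 kWh heat; / 3.64 = 7,418 kWh in → × €0.227 = €1,683.79
Difference = |€2,389.15 − €1,683.79| = €705.36 ≈ €705

€705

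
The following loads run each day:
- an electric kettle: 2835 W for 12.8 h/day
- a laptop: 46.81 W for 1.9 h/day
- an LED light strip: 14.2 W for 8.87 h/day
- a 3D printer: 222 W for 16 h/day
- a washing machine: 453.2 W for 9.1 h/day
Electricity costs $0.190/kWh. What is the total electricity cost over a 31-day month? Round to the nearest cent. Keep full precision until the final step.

electric kettle: 2835 W × 12.8 h × 31 d = 1,124,928 Wh = 1,125 kWh
laptop: 46.81 W × 1.9 h × 31 d = 2,757 Wh = 2.757 kWh
LED light strip: 14.2 W × 8.87 h × 31 d = 3,905 Wh = 3.905 kWh
3D printer: 222 W × 16 h × 31 d = 110,112 Wh = 110.1 kWh
washing machine: 453.2 W × 9.1 h × 31 d = 127,848 Wh = 127.8 kWh
Total energy = 1,125 + 2.757 + 3.905 + 110.1 + 127.8 = 1,370 kWh
Cost = 1,370 kWh × $0.190 = $260.21

$260.21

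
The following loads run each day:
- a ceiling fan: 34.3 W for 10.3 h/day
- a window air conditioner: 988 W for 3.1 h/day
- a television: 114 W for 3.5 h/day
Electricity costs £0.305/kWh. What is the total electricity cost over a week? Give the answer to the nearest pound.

ceiling fan: 34.3 W × 10.3 h × 7 d = 2,473 Wh = 2.473 kWh
window air conditioner: 988 W × 3.1 h × 7 d = 21,440 Wh = 21.44 kWh
television: 114 W × 3.5 h × 7 d = 2,793 Wh = 2.793 kWh
Total energy = 2.473 + 21.44 + 2.793 = 26.71 kWh
Cost = 26.71 kWh × £0.305 = £8.15 ≈ £8

£8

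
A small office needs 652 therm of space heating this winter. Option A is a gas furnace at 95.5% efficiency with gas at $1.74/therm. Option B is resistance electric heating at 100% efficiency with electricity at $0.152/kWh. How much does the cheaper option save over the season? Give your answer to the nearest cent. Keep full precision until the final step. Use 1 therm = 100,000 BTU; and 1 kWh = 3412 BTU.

$1716.63

Heat load = 652 therm × 100,000 = 65,200,000 BTU
Gas: input = 65,200,000 / 0.955 = 68,272,251 BTU = 682.7 therm → 682.7 × $1.74 = $1,187.94
Electric: 65,200,000 BTU / 3412 = 19,110 kWh → × $0.152 = $2,904.57
Difference = |$1,187.94 − $2,904.57| = $1,716.63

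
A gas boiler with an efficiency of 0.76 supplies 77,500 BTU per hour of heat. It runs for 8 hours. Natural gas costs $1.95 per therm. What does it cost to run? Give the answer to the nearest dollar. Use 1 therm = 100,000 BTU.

$16

Heat delivered = 77,500 BTU/h × 8 h = 620,000 BTU
Gas input = 620,000 / 0.76 = 815,789 BTU
= 815,789 / 100,000 = 8.158 therm
Cost = 8.158 × $1.95/therm = $15.91 ≈ $16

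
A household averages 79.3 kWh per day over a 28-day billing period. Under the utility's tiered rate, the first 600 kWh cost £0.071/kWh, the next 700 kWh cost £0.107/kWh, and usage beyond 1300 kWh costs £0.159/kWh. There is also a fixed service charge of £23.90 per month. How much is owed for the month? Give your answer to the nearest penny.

£287.74

Usage = 79.3 kWh/day × 28 days = 2220.4 kWh
First 600 kWh × £0.071 = £42.60
Next 700 kWh × £0.107 = £74.90
Remaining 920.4 kWh × £0.159 = £146.34
Energy charge = £263.84; + service £23.90 = £287.74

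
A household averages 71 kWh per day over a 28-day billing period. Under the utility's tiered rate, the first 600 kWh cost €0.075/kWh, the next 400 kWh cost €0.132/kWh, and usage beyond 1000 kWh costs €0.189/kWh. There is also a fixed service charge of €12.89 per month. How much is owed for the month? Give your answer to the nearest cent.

€297.42

Usage = 71 kWh/day × 28 days = 1988 kWh
First 600 kWh × €0.075 = €45.00
Next 400 kWh × €0.132 = €52.80
Remaining 988 kWh × €0.189 = €186.73
Energy charge = €284.53; + service €12.89 = €297.42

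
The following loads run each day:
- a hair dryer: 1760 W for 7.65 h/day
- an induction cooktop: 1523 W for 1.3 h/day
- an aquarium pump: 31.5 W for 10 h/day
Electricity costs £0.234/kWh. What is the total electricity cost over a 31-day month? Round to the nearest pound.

hair dryer: 1760 W × 7.65 h × 31 d = 417,384 Wh = 417.4 kWh
induction cooktop: 1523 W × 1.3 h × 31 d = 61,377 Wh = 61.38 kWh
aquarium pump: 31.5 W × 10 h × 31 d = 9,765 Wh = 9.765 kWh
Total energy = 417.4 + 61.38 + 9.765 = 488.5 kWh
Cost = 488.5 kWh × £0.234 = £114.32 ≈ £114

£114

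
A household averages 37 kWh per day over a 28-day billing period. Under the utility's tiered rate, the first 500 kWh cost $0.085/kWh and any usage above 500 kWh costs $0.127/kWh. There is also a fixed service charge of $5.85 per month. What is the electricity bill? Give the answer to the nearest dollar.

Usage = 37 kWh/day × 28 days = 1036 kWh
First 500 kWh × $0.085 = $42.50
Remaining 536 kWh × $0.127 = $68.07
Energy charge = $110.57; + service $5.85 = $116.42 ≈ $116

$116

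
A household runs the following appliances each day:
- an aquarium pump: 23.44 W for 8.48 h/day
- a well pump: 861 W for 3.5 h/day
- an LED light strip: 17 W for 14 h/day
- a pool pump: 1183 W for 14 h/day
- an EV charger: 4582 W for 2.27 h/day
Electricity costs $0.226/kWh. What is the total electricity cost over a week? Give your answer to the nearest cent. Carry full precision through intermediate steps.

aquarium pump: 23.44 W × 8.48 h × 7 d = 1,391 Wh = 1.391 kWh
well pump: 861 W × 3.5 h × 7 d = 21,094 Wh = 21.09 kWh
LED light strip: 17 W × 14 h × 7 d = 1,666 Wh = 1.666 kWh
pool pump: 1183 W × 14 h × 7 d = 115,934 Wh = 115.9 kWh
EV charger: 4582 W × 2.27 h × 7 d = 72,808 Wh = 72.81 kWh
Total energy = 1.391 + 21.09 + 1.666 + 115.9 + 72.81 = 212.9 kWh
Cost = 212.9 kWh × $0.226 = $48.11

$48.11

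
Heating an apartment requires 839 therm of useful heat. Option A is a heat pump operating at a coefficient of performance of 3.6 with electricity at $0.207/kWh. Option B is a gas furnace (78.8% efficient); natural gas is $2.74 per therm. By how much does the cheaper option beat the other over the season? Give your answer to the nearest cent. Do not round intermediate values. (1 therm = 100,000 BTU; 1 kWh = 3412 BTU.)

Heat load = 839 therm × 100,000 = 83,900,000 BTU
Gas: input = 83,900,000 / 0.788 = 106,472,081 BTU = 1,065 therm → 1,065 × $2.74 = $2,917.34
Heat pump: 83,900,000 BTU / 3412 = 24,590 kWh heat; / 3.6 = 6,830 kWh in → × $0.207 = $1,413.91
Difference = |$2,917.34 − $1,413.91| = $1,503.43

$1503.43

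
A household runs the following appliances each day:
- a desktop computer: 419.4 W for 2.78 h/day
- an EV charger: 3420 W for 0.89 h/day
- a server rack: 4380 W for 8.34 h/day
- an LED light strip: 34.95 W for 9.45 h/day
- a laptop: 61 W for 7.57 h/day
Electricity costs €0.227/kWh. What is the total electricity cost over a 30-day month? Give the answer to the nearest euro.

€283

desktop computer: 419.4 W × 2.78 h × 30 d = 34,978 Wh = 34.98 kWh
EV charger: 3420 W × 0.89 h × 30 d = 91,314 Wh = 91.31 kWh
server rack: 4380 W × 8.34 h × 30 d = 1,095,876 Wh = 1,096 kWh
LED light strip: 34.95 W × 9.45 h × 30 d = 9,908 Wh = 9.908 kWh
laptop: 61 W × 7.57 h × 30 d = 13,853 Wh = 13.85 kWh
Total energy = 34.98 + 91.31 + 1,096 + 9.908 + 13.85 = 1,246 kWh
Cost = 1,246 kWh × €0.227 = €282.83 ≈ €283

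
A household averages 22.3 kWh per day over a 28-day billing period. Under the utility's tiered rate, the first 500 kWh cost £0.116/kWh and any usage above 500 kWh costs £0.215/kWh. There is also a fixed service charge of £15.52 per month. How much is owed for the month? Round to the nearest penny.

Usage = 22.3 kWh/day × 28 days = 624.4 kWh
First 500 kWh × £0.116 = £58.00
Remaining 124.4 kWh × £0.215 = £26.75
Energy charge = £84.75; + service £15.52 = £100.27

£100.27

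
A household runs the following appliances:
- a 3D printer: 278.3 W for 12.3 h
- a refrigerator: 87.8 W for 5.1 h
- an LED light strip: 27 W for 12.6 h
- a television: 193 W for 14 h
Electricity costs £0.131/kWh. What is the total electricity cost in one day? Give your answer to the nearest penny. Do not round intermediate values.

3D printer: 278.3 W × 12.3 h = 3,423 Wh = 3.423 kWh
refrigerator: 87.8 W × 5.1 h = 448 Wh = 0.4478 kWh
LED light strip: 27 W × 12.6 h = 340 Wh = 0.3402 kWh
television: 193 W × 14 h = 2,702 Wh = 2.702 kWh
Total energy = 3.423 + 0.4478 + 0.3402 + 2.702 = 6.913 kWh
Cost = 6.913 kWh × £0.131 = £0.91

£0.91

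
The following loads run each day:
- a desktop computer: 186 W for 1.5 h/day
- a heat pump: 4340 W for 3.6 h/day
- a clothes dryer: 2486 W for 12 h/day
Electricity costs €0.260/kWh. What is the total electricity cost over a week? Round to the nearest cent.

desktop computer: 186 W × 1.5 h × 7 d = 1,953 Wh = 1.953 kWh
heat pump: 4340 W × 3.6 h × 7 d = 109,368 Wh = 109.4 kWh
clothes dryer: 2486 W × 12 h × 7 d = 208,824 Wh = 208.8 kWh
Total energy = 1.953 + 109.4 + 208.8 = 320.1 kWh
Cost = 320.1 kWh × €0.260 = €83.24

€83.24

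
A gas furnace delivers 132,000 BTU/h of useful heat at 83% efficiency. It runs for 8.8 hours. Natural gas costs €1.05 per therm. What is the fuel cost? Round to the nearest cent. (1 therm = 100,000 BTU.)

€14.69

Heat delivered = 132,000 BTU/h × 8.8 h = 1,161,600 BTU
Gas input = 1,161,600 / 0.83 = 1,399,518 BTU
= 1,399,518 / 100,000 = 14 therm
Cost = 14 × €1.05/therm = €14.69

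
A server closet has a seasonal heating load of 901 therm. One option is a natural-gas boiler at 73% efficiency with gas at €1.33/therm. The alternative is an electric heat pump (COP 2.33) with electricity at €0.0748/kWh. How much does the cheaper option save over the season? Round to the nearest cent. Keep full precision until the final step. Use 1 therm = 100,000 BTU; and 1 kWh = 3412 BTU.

€793.81

Heat load = 901 therm × 100,000 = 90,100,000 BTU
Gas: input = 90,100,000 / 0.73 = 123,424,658 BTU = 1,234 therm → 1,234 × €1.33 = €1,641.55
Heat pump: 90,100,000 BTU / 3412 = 26,410 kWh heat; / 2.33 = 11,330 kWh in → × €0.0748 = €847.74
Difference = |€1,641.55 − €847.74| = €793.81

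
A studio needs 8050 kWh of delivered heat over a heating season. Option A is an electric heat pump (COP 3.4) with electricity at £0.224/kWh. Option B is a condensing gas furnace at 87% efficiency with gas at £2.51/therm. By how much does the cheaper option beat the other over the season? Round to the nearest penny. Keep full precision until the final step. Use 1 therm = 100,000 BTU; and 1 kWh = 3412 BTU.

£262.07

Heat load = 8050 kWh × 3412 = 27,466,600 BTU
Gas: input = 27,466,600 / 0.87 = 31,570,805 BTU = 315.7 therm → 315.7 × £2.51 = £792.43
Heat pump: 27,466,600 BTU / 3412 = 8,050 kWh heat; / 3.4 = 2,368 kWh in → × £0.224 = £530.35
Difference = |£792.43 − £530.35| = £262.07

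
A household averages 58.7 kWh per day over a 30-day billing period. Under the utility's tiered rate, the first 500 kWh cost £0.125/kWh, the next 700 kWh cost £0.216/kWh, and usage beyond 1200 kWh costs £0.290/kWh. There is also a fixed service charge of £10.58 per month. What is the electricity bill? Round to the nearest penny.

£386.97

Usage = 58.7 kWh/day × 30 days = 1761 kWh
First 500 kWh × £0.125 = £62.50
Next 700 kWh × £0.216 = £151.20
Remaining 561 kWh × £0.290 = £162.69
Energy charge = £376.39; + service £10.58 = £386.97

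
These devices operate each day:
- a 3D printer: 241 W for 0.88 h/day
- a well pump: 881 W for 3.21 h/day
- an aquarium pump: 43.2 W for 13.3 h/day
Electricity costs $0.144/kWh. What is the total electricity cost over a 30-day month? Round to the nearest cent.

$15.62

3D printer: 241 W × 0.88 h × 30 d = 6,362 Wh = 6.362 kWh
well pump: 881 W × 3.21 h × 30 d = 84,840 Wh = 84.84 kWh
aquarium pump: 43.2 W × 13.3 h × 30 d = 17,237 Wh = 17.24 kWh
Total energy = 6.362 + 84.84 + 17.24 = 108.4 kWh
Cost = 108.4 kWh × $0.144 = $15.62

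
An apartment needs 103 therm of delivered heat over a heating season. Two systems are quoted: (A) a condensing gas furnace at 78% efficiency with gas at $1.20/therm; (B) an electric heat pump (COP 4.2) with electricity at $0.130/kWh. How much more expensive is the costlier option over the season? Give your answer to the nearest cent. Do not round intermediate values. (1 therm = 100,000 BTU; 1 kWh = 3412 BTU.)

Heat load = 103 therm × 100,000 = 10,300,000 BTU
Gas: input = 10,300,000 / 0.78 = 13,205,128 BTU = 132.1 therm → 132.1 × $1.20 = $158.46
Heat pump: 10,300,000 BTU / 3412 = 3,019 kWh heat; / 4.2 = 718.8 kWh in → × $0.130 = $93.44
Difference = |$158.46 − $93.44| = $65.02

$65.02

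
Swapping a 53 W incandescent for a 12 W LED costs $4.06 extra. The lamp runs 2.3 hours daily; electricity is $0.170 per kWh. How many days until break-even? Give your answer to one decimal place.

Power saved = 53 − 12 = 41 W
Daily energy saved = 41 W × 2.3 h = 94.3 Wh = 0.0943 kWh
Daily savings = 0.0943 × $0.170 = $0.0160
Payback = $4.06 / $0.0160 per day = 253.3 days

253.3 days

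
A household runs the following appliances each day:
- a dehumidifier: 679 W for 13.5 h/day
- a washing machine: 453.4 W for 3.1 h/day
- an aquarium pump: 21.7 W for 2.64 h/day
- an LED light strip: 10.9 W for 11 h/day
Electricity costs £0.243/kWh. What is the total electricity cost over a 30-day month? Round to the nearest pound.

dehumidifier: 679 W × 13.5 h × 30 d = 274,995 Wh = 275 kWh
washing machine: 453.4 W × 3.1 h × 30 d = 42,166 Wh = 42.17 kWh
aquarium pump: 21.7 W × 2.64 h × 30 d = 1,719 Wh = 1.719 kWh
LED light strip: 10.9 W × 11 h × 30 d = 3,597 Wh = 3.597 kWh
Total energy = 275 + 42.17 + 1.719 + 3.597 = 322.5 kWh
Cost = 322.5 kWh × £0.243 = £78.36 ≈ £78

£78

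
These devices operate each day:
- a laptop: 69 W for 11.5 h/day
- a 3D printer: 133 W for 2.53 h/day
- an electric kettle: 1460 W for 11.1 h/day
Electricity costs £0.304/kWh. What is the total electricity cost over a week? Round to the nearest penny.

laptop: 69 W × 11.5 h × 7 d = 5,554 Wh = 5.554 kWh
3D printer: 133 W × 2.53 h × 7 d = 2,355 Wh = 2.355 kWh
electric kettle: 1460 W × 11.1 h × 7 d = 113,442 Wh = 113.4 kWh
Total energy = 5.554 + 2.355 + 113.4 = 121.4 kWh
Cost = 121.4 kWh × £0.304 = £36.89

£36.89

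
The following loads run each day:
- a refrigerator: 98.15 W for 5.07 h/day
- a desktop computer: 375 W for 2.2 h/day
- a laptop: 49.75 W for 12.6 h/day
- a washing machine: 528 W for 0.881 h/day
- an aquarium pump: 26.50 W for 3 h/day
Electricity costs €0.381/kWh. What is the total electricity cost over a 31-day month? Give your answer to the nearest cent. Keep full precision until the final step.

€29.46

refrigerator: 98.15 W × 5.07 h × 31 d = 15,426 Wh = 15.43 kWh
desktop computer: 375 W × 2.2 h × 31 d = 25,575 Wh = 25.58 kWh
laptop: 49.75 W × 12.6 h × 31 d = 19,432 Wh = 19.43 kWh
washing machine: 528 W × 0.881 h × 31 d = 14,420 Wh = 14.42 kWh
aquarium pump: 26.50 W × 3 h × 31 d = 2,464 Wh = 2.465 kWh
Total energy = 15.43 + 25.58 + 19.43 + 14.42 + 2.465 = 77.32 kWh
Cost = 77.32 kWh × €0.381 = €29.46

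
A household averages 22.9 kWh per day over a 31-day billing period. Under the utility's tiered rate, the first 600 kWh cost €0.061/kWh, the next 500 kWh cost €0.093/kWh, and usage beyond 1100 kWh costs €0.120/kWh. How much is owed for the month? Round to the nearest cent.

Usage = 22.9 kWh/day × 31 days = 709.9 kWh
First 600 kWh × €0.061 = €36.60
Next 109.9 kWh × €0.093 = €10.22
Remaining tier: 0 kWh (not reached)
Total = €46.82

€46.82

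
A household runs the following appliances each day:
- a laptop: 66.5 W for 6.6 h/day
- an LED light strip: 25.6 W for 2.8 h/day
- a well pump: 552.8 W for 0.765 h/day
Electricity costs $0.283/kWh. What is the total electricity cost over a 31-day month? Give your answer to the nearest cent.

$8.19

laptop: 66.5 W × 6.6 h × 31 d = 13,606 Wh = 13.61 kWh
LED light strip: 25.6 W × 2.8 h × 31 d = 2,222 Wh = 2.222 kWh
well pump: 552.8 W × 0.765 h × 31 d = 13,110 Wh = 13.11 kWh
Total energy = 13.61 + 2.222 + 13.11 = 28.94 kWh
Cost = 28.94 kWh × $0.283 = $8.19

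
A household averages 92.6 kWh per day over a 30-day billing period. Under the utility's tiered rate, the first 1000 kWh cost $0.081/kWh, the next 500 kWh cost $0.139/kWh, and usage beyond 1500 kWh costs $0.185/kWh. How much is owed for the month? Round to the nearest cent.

Usage = 92.6 kWh/day × 30 days = 2778 kWh
First 1000 kWh × $0.081 = $81.00
Next 500 kWh × $0.139 = $69.50
Remaining 1278 kWh × $0.185 = $236.43
Total = $386.93

$386.93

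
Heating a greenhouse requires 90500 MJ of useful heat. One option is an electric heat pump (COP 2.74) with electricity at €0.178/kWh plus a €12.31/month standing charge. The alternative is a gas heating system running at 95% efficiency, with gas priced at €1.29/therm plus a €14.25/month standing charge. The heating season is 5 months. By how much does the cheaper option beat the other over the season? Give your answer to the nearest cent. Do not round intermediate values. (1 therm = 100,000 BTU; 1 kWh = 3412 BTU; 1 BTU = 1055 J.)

€458.74

Heat load = 90500 MJ = 90,500,000,000 J / 1055 = 85,781,991 BTU
Gas: input = 85,781,991 / 0.95 = 90,296,832 BTU = 903 therm → 903 × €1.29 = €1,164.83; + 5 × €14.25 standing = €1,236.08
Heat pump: 85,781,991 BTU / 3412 = 25,140 kWh heat; / 2.74 = 9,176 kWh in → × €0.178 = €1,633.26; + 5 × €12.31 standing = €1,694.81
Difference = |€1,236.08 − €1,694.81| = €458.74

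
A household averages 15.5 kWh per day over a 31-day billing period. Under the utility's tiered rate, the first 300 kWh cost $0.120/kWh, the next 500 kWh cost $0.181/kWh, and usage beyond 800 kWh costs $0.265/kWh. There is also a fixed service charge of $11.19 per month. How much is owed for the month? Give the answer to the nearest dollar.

Usage = 15.5 kWh/day × 31 days = 480.5 kWh
First 300 kWh × $0.120 = $36.00
Next 180.5 kWh × $0.181 = $32.67
Remaining tier: 0 kWh (not reached)
Energy charge = $68.67; + service $11.19 = $79.86 ≈ $80

$80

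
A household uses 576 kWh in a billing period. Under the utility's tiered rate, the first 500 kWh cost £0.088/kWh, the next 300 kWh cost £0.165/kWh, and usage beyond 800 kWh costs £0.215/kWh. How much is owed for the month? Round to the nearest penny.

First 500 kWh × £0.088 = £44.00
Next 76 kWh × £0.165 = £12.54
Remaining tier: 0 kWh (not reached)
Total = £56.54

£56.54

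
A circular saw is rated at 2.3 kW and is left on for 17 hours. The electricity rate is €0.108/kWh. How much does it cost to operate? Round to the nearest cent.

Energy = 2300 W × 17 h = 39,100 Wh = 39.1 kWh
Cost = 39.1 kWh × €0.108/kWh = €4.22

€4.22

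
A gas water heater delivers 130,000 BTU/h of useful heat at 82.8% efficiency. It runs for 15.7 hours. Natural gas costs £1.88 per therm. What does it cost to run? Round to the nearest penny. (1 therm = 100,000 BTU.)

Heat delivered = 130,000 BTU/h × 15.7 h = 2,041,000 BTU
Gas input = 2,041,000 / 0.828 = 2,464,976 BTU
= 2,464,976 / 100,000 = 24.65 therm
Cost = 24.65 × £1.88/therm = £46.34

£46.34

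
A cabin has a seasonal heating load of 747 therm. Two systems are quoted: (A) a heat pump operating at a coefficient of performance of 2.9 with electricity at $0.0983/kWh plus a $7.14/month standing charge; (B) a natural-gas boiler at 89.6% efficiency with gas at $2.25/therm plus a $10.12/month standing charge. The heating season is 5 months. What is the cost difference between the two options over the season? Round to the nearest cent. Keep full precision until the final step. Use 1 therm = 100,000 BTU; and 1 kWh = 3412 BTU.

Heat load = 747 therm × 100,000 = 74,700,000 BTU
Gas: input = 74,700,000 / 0.896 = 83,370,536 BTU = 833.7 therm → 833.7 × $2.25 = $1,875.84; + 5 × $10.12 standing = $1,926.44
Heat pump: 74,700,000 BTU / 3412 = 21,890 kWh heat; / 2.9 = 7,549 kWh in → × $0.0983 = $742.11; + 5 × $7.14 standing = $777.81
Difference = |$1,926.44 − $777.81| = $1,148.63

$1148.63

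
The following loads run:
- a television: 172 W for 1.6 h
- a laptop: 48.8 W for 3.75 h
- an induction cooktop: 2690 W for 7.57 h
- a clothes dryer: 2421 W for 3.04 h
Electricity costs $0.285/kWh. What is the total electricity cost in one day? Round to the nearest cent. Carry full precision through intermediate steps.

television: 172 W × 1.6 h = 275 Wh = 0.2752 kWh
laptop: 48.8 W × 3.75 h = 183 Wh = 0.183 kWh
induction cooktop: 2690 W × 7.57 h = 20,363 Wh = 20.36 kWh
clothes dryer: 2421 W × 3.04 h = 7,360 Wh = 7.36 kWh
Total energy = 0.2752 + 0.183 + 20.36 + 7.36 = 28.18 kWh
Cost = 28.18 kWh × $0.285 = $8.03

$8.03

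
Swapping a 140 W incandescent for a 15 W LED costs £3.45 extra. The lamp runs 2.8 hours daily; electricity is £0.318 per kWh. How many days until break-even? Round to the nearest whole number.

31 days

Power saved = 140 − 15 = 125 W
Daily energy saved = 125 W × 2.8 h = 350 Wh = 0.35 kWh
Daily savings = 0.35 × £0.318 = £0.1113
Payback = £3.45 / £0.1113 per day = 31 days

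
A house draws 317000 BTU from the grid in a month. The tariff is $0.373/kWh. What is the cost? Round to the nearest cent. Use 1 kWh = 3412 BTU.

317000 BTU × (0.00029308 kWh/BTU) = 92.91 kWh
Cost = 92.91 kWh × $0.373/kWh = $34.65

$34.65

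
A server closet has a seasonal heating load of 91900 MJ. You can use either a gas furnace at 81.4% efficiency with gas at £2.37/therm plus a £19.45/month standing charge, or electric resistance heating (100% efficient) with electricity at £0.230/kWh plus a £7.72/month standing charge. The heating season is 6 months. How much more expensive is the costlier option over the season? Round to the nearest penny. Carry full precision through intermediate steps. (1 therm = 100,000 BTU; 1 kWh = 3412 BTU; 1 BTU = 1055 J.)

£3265.34

Heat load = 91900 MJ = 91,900,000,000 J / 1055 = 87,109,005 BTU
Gas: input = 87,109,005 / 0.814 = 107,013,519 BTU = 1,070 therm → 1,070 × £2.37 = £2,536.22; + 6 × £19.45 standing = £2,652.92
Electric: 87,109,005 BTU / 3412 = 25,530 kWh → × £0.230 = £5,871.94; + 6 × £7.72 standing = £5,918.26
Difference = |£2,652.92 − £5,918.26| = £3,265.34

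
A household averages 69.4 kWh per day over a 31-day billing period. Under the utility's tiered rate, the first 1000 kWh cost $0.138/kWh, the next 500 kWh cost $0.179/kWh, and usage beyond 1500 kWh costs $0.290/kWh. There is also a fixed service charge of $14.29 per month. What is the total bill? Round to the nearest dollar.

$431

Usage = 69.4 kWh/day × 31 days = 2151.4 kWh
First 1000 kWh × $0.138 = $138.00
Next 500 kWh × $0.179 = $89.50
Remaining 651.4 kWh × $0.290 = $188.91
Energy charge = $416.41; + service $14.29 = $430.70 ≈ $431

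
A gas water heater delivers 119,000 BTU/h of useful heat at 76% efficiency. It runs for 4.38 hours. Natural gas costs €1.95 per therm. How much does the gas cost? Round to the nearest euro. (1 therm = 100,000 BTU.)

Heat delivered = 119,000 BTU/h × 4.38 h = 521,220 BTU
Gas input = 521,220 / 0.76 = 685,816 BTU
= 685,816 / 100,000 = 6.858 therm
Cost = 6.858 × €1.95/therm = €13.37 ≈ €13

€13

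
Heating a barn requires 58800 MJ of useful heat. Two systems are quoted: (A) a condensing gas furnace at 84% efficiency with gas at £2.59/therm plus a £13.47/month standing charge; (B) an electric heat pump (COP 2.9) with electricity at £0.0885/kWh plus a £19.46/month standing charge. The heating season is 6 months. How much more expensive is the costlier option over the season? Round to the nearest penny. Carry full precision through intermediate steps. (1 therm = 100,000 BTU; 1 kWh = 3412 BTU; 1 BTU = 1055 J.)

£1184.05

Heat load = 58800 MJ = 58,800,000,000 J / 1055 = 55,734,597 BTU
Gas: input = 55,734,597 / 0.84 = 66,350,711 BTU = 663.5 therm → 663.5 × £2.59 = £1,718.48; + 6 × £13.47 standing = £1,799.30
Heat pump: 55,734,597 BTU / 3412 = 16,330 kWh heat; / 2.9 = 5,633 kWh in → × £0.0885 = £498.50; + 6 × £19.46 standing = £615.26
Difference = |£1,799.30 − £615.26| = £1,184.05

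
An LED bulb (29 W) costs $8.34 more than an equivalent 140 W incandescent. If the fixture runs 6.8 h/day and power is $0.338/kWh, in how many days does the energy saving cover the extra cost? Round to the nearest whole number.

Power saved = 140 − 29 = 111 W
Daily energy saved = 111 W × 6.8 h = 754.8 Wh = 0.7548 kWh
Daily savings = 0.7548 × $0.338 = $0.2551
Payback = $8.34 / $0.2551 per day = 32.69 days

33 days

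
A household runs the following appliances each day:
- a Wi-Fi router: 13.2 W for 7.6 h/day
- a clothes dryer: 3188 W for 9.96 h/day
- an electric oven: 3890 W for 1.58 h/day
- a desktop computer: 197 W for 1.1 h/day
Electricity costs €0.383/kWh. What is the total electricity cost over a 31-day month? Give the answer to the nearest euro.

Wi-Fi router: 13.2 W × 7.6 h × 31 d = 3,110 Wh = 3.11 kWh
clothes dryer: 3188 W × 9.96 h × 31 d = 984,327 Wh = 984.3 kWh
electric oven: 3890 W × 1.58 h × 31 d = 190,532 Wh = 190.5 kWh
desktop computer: 197 W × 1.1 h × 31 d = 6,718 Wh = 6.718 kWh
Total energy = 3.11 + 984.3 + 190.5 + 6.718 = 1,185 kWh
Cost = 1,185 kWh × €0.383 = €453.74 ≈ €454

€454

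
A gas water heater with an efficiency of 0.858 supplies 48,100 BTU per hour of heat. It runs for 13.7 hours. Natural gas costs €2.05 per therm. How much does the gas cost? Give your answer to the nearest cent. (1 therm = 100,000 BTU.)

Heat delivered = 48,100 BTU/h × 13.7 h = 658,970 BTU
Gas input = 658,970 / 0.858 = 768,030 BTU
= 768,030 / 100,000 = 7.68 therm
Cost = 7.68 × €2.05/therm = €15.74

€15.74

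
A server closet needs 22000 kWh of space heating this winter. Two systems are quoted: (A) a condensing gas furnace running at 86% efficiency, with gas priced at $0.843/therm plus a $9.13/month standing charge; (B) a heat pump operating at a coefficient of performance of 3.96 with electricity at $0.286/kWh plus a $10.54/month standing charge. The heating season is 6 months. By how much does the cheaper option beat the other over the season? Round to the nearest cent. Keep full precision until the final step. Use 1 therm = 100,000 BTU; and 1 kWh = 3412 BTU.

$861.55

Heat load = 22000 kWh × 3412 = 75,064,000 BTU
Gas: input = 75,064,000 / 0.86 = 87,283,721 BTU = 872.8 therm → 872.8 × $0.843 = $735.80; + 6 × $9.13 standing = $790.58
Heat pump: 75,064,000 BTU / 3412 = 22,000 kWh heat; / 3.96 = 5,556 kWh in → × $0.286 = $1,588.89; + 6 × $10.54 standing = $1,652.13
Difference = |$790.58 − $1,652.13| = $861.55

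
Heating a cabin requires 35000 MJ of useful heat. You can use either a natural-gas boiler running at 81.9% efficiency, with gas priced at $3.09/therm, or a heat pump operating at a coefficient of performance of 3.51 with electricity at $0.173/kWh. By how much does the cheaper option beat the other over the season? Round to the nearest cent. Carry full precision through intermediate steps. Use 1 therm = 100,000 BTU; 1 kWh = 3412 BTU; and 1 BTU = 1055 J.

$772.44

Heat load = 35000 MJ = 35,000,000,000 J / 1055 = 33,175,355 BTU
Gas: input = 33,175,355 / 0.819 = 40,507,150 BTU = 405.1 therm → 405.1 × $3.09 = $1,251.67
Heat pump: 33,175,355 BTU / 3412 = 9,723 kWh heat; / 3.51 = 2,770 kWh in → × $0.173 = $479.23
Difference = |$1,251.67 − $479.23| = $772.44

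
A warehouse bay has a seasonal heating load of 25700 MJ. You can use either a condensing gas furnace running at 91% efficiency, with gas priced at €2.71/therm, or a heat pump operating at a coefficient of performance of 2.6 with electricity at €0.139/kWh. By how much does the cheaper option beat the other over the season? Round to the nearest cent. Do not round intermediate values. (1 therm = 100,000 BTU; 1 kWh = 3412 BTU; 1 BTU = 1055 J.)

Heat load = 25700 MJ = 25,700,000,000 J / 1055 = 24,360,190 BTU
Gas: input = 24,360,190 / 0.91 = 26,769,439 BTU = 267.7 therm → 267.7 × €2.71 = €725.45
Heat pump: 24,360,190 BTU / 3412 = 7,140 kWh heat; / 2.6 = 2,746 kWh in → × €0.139 = €381.69
Difference = |€725.45 − €381.69| = €343.76

€343.76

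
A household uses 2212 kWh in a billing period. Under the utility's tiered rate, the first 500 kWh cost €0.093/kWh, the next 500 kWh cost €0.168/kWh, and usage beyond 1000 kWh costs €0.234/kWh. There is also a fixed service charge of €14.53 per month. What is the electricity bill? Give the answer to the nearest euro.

€429

First 500 kWh × €0.093 = €46.50
Next 500 kWh × €0.168 = €84.00
Remaining 1212 kWh × €0.234 = €283.61
Energy charge = €414.11; + service €14.53 = €428.64 ≈ €429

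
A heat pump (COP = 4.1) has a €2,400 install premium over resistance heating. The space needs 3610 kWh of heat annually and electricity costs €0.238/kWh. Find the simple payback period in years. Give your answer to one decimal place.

3.7 years

Resistance: 3610 kWh × €0.238 = €859.18/yr
Heat pump: 3610 / 4.1 = 880.5 kWh in → × €0.238 = €209.56/yr
Annual savings = €649.62
Payback = €2,400 / €649.62 = 3.69 years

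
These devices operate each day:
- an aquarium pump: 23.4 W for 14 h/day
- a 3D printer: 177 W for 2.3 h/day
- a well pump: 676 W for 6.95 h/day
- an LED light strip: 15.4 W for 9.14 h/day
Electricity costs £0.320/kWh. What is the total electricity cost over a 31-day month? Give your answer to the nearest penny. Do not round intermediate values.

£55.29

aquarium pump: 23.4 W × 14 h × 31 d = 10,156 Wh = 10.16 kWh
3D printer: 177 W × 2.3 h × 31 d = 12,620 Wh = 12.62 kWh
well pump: 676 W × 6.95 h × 31 d = 145,644 Wh = 145.6 kWh
LED light strip: 15.4 W × 9.14 h × 31 d = 4,363 Wh = 4.363 kWh
Total energy = 10.16 + 12.62 + 145.6 + 4.363 = 172.8 kWh
Cost = 172.8 kWh × £0.320 = £55.29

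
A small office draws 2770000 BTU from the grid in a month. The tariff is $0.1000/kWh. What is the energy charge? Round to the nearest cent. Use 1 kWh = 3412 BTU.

$81.18

2770000 BTU × (0.00029308 kWh/BTU) = 811.8 kWh
Cost = 811.8 kWh × $0.1000/kWh = $81.18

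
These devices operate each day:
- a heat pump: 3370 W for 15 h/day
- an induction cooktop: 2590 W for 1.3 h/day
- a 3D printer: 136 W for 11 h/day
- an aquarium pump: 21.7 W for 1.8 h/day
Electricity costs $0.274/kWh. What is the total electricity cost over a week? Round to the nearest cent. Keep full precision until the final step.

heat pump: 3370 W × 15 h × 7 d = 353,850 Wh = 353.9 kWh
induction cooktop: 2590 W × 1.3 h × 7 d = 23,569 Wh = 23.57 kWh
3D printer: 136 W × 11 h × 7 d = 10,472 Wh = 10.47 kWh
aquarium pump: 21.7 W × 1.8 h × 7 d = 273 Wh = 0.2734 kWh
Total energy = 353.9 + 23.57 + 10.47 + 0.2734 = 388.2 kWh
Cost = 388.2 kWh × $0.274 = $106.36

$106.36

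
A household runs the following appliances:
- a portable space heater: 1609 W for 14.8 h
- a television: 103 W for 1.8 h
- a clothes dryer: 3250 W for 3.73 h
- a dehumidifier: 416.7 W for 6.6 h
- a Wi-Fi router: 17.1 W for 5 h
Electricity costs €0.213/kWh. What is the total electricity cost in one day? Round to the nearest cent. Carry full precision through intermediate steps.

portable space heater: 1609 W × 14.8 h = 23,813 Wh = 23.81 kWh
television: 103 W × 1.8 h = 185 Wh = 0.1854 kWh
clothes dryer: 3250 W × 3.73 h = 12,122 Wh = 12.12 kWh
dehumidifier: 416.7 W × 6.6 h = 2,750 Wh = 2.75 kWh
Wi-Fi router: 17.1 W × 5 h = 86 Wh = 0.0855 kWh
Total energy = 23.81 + 0.1854 + 12.12 + 2.75 + 0.0855 = 38.96 kWh
Cost = 38.96 kWh × €0.213 = €8.30

€8.30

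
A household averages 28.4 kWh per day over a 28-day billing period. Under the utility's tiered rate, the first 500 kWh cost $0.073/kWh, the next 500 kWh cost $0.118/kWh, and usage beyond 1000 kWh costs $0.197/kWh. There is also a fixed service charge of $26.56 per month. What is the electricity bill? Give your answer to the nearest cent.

$97.89

Usage = 28.4 kWh/day × 28 days = 795.2 kWh
First 500 kWh × $0.073 = $36.50
Next 295.2 kWh × $0.118 = $34.83
Remaining tier: 0 kWh (not reached)
Energy charge = $71.33; + service $26.56 = $97.89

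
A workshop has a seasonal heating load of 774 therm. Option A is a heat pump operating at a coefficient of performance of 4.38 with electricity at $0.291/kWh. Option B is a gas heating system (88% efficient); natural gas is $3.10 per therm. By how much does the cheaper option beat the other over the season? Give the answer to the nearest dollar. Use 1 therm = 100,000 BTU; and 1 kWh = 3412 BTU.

$1219

Heat load = 774 therm × 100,000 = 77,400,000 BTU
Gas: input = 77,400,000 / 0.88 = 87,954,545 BTU = 879.5 therm → 879.5 × $3.10 = $2,726.59
Heat pump: 77,400,000 BTU / 3412 = 22,680 kWh heat; / 4.38 = 5,179 kWh in → × $0.291 = $1,507.13
Difference = |$2,726.59 − $1,507.13| = $1,219.46 ≈ $1219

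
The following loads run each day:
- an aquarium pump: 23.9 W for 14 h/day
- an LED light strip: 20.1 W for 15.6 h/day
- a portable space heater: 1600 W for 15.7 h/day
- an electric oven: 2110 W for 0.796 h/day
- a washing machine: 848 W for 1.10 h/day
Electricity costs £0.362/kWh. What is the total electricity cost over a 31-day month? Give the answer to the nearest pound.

aquarium pump: 23.9 W × 14 h × 31 d = 10,373 Wh = 10.37 kWh
LED light strip: 20.1 W × 15.6 h × 31 d = 9,720 Wh = 9.72 kWh
portable space heater: 1600 W × 15.7 h × 31 d = 778,720 Wh = 778.7 kWh
electric oven: 2110 W × 0.796 h × 31 d = 52,066 Wh = 52.07 kWh
washing machine: 848 W × 1.10 h × 31 d = 28,917 Wh = 28.92 kWh
Total energy = 10.37 + 9.72 + 778.7 + 52.07 + 28.92 = 879.8 kWh
Cost = 879.8 kWh × £0.362 = £318.49 ≈ £318

£318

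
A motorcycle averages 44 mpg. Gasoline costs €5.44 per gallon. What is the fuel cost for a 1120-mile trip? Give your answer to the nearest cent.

Fuel = 1120 mi / 44 mpg = 25.45 gal
Cost = 25.45 gal × €5.44/gal = €138.47

€138.47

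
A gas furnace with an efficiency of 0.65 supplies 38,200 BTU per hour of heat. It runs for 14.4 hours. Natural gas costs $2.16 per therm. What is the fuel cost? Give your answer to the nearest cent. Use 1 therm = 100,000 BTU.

Heat delivered = 38,200 BTU/h × 14.4 h = 550,080 BTU
Gas input = 550,080 / 0.65 = 846,277 BTU
= 846,277 / 100,000 = 8.463 therm
Cost = 8.463 × $2.16/therm = $18.28

$18.28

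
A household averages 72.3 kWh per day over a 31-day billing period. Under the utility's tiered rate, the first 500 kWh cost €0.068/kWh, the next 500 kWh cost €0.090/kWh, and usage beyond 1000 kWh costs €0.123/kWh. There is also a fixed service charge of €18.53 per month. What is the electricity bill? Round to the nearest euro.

€250

Usage = 72.3 kWh/day × 31 days = 2241.3 kWh
First 500 kWh × €0.068 = €34.00
Next 500 kWh × €0.090 = €45.00
Remaining 1241.3 kWh × €0.123 = €152.68
Energy charge = €231.68; + service €18.53 = €250.21 ≈ €250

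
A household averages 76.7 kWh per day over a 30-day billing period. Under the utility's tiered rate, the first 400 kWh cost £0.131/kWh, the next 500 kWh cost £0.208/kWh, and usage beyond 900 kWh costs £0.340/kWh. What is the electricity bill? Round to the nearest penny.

Usage = 76.7 kWh/day × 30 days = 2301 kWh
First 400 kWh × £0.131 = £52.40
Next 500 kWh × £0.208 = £104.00
Remaining 1401 kWh × £0.340 = £476.34
Total = £632.74

£632.74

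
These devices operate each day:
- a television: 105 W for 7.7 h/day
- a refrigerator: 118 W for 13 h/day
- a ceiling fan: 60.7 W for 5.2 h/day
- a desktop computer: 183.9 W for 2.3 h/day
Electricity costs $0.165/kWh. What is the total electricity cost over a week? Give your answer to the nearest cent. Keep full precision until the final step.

television: 105 W × 7.7 h × 7 d = 5,660 Wh = 5.66 kWh
refrigerator: 118 W × 13 h × 7 d = 10,738 Wh = 10.74 kWh
ceiling fan: 60.7 W × 5.2 h × 7 d = 2,209 Wh = 2.209 kWh
desktop computer: 183.9 W × 2.3 h × 7 d = 2,961 Wh = 2.961 kWh
Total energy = 5.66 + 10.74 + 2.209 + 2.961 = 21.57 kWh
Cost = 21.57 kWh × $0.165 = $3.56

$3.56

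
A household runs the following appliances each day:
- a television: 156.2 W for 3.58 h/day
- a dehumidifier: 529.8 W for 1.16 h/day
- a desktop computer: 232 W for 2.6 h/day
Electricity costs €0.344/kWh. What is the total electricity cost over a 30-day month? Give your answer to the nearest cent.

€18.34

television: 156.2 W × 3.58 h × 30 d = 16,776 Wh = 16.78 kWh
dehumidifier: 529.8 W × 1.16 h × 30 d = 18,437 Wh = 18.44 kWh
desktop computer: 232 W × 2.6 h × 30 d = 18,096 Wh = 18.1 kWh
Total energy = 16.78 + 18.44 + 18.1 = 53.31 kWh
Cost = 53.31 kWh × €0.344 = €18.34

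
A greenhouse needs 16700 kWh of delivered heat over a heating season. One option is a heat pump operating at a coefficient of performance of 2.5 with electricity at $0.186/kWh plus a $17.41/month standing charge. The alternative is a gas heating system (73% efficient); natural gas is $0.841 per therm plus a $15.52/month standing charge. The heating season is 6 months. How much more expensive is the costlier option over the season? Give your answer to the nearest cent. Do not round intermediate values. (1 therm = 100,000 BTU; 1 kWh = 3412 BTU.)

Heat load = 16700 kWh × 3412 = 56,980,400 BTU
Gas: input = 56,980,400 / 0.73 = 78,055,342 BTU = 780.6 therm → 780.6 × $0.841 = $656.45; + 6 × $15.52 standing = $749.57
Heat pump: 56,980,400 BTU / 3412 = 16,700 kWh heat; / 2.5 = 6,680 kWh in → × $0.186 = $1,242.48; + 6 × $17.41 standing = $1,346.94
Difference = |$749.57 − $1,346.94| = $597.37

$597.37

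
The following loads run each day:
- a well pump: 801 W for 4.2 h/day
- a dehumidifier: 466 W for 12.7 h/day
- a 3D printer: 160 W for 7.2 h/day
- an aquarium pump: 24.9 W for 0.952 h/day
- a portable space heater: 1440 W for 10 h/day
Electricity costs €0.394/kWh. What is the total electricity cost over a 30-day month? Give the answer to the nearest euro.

€294

well pump: 801 W × 4.2 h × 30 d = 100,926 Wh = 100.9 kWh
dehumidifier: 466 W × 12.7 h × 30 d = 177,546 Wh = 177.5 kWh
3D printer: 160 W × 7.2 h × 30 d = 34,560 Wh = 34.56 kWh
aquarium pump: 24.9 W × 0.952 h × 30 d = 711 Wh = 0.7111 kWh
portable space heater: 1440 W × 10 h × 30 d = 432,000 Wh = 432 kWh
Total energy = 100.9 + 177.5 + 34.56 + 0.7111 + 432 = 745.7 kWh
Cost = 745.7 kWh × €0.394 = €293.82 ≈ €294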